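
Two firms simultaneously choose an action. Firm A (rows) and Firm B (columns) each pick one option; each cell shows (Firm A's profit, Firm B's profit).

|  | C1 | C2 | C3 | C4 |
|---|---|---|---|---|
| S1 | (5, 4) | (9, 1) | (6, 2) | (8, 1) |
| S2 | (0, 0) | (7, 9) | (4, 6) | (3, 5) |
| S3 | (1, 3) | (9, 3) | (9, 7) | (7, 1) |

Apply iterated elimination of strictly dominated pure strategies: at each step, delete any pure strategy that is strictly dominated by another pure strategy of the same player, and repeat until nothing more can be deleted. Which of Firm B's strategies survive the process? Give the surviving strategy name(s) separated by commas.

Row S2 is eliminated: S1 beats it against every remaining column (C1: 5>0, C2: 9>7, C3: 6>4, C4: 8>3).
For Firm B, C3 strictly dominates C2 on the remaining rows (S1: 2>1, S3: 7>3); eliminate C2.
For Firm B, C1 strictly dominates C4 on the remaining rows (S1: 4>1, S3: 3>1); eliminate C4.
Among the remaining strategies, none is strictly dominated by another pure strategy of the same player, so the elimination stops.
Surviving strategies — Firm A: {S1, S3}; Firm B: {C1, C3}.

C1, C3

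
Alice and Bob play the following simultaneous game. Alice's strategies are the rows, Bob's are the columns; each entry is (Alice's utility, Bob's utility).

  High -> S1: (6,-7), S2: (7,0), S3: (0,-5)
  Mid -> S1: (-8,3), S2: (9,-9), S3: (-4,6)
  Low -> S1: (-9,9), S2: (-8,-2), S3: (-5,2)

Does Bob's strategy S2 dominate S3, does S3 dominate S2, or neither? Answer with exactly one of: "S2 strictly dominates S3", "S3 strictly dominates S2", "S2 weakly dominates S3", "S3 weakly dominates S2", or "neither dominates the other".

Compare S2 to S3 across each opponent action: High: 0>-5, Mid: -9<6, Low: -2<2.
S2 does better at High but worse at Mid, Low; neither strategy dominates the other.

neither dominates the other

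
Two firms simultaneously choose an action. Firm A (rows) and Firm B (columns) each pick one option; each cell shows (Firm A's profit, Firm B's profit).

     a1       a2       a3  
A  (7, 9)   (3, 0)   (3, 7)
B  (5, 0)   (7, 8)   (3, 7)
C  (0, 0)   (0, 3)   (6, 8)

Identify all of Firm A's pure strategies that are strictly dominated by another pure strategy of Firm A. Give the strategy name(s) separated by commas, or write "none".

none

Nothing dominates A: B at a1 (7>5); C at a1 (7>0).
B: no other strategy beats it everywhere (A at a2 (7>3); C at a1 (5>0)).
C: no other strategy beats it everywhere (A at a3 (6>3); B at a3 (6>3)).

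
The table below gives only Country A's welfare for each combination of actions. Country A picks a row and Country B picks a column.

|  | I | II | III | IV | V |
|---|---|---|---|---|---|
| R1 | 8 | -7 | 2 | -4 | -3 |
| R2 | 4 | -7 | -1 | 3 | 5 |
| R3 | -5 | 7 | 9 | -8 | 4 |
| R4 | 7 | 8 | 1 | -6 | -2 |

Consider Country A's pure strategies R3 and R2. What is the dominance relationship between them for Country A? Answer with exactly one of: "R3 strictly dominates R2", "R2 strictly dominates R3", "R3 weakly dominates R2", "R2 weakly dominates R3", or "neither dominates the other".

neither dominates the other

Compare R3 to R2 across each choice by Country B: I: -5<4, II: 7>-7, III: 9>-1, IV: -8<3, V: 4<5.
R3 does better at II, III but worse at I, IV, V; neither strategy dominates the other.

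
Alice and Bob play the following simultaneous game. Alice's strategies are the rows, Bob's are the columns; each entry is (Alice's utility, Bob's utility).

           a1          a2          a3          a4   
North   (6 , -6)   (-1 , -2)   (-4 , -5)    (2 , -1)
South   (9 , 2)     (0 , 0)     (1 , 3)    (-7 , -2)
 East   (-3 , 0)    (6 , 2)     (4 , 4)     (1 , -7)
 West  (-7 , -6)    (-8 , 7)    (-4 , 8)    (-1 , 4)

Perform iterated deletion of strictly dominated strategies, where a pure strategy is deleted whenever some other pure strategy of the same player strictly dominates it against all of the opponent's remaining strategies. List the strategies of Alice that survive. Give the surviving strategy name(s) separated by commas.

Alice's strategy West is strictly dominated by East (a1: -3>-7, a2: 6>-8, a3: 4>-4, a4: 1>-1) and is removed.
Column a1 is eliminated: a3 beats it against every remaining row (North: -5>-6, South: 3>2, East: 4>0).
For Alice, East strictly dominates South on the remaining columns (a2: 6>0, a3: 4>1, a4: 1>-7); eliminate South.
Among the remaining strategies, none is strictly dominated by another pure strategy of the same player, so the elimination stops.
Surviving strategies — Alice: {North, East}; Bob: {a2, a3, a4}.

North, East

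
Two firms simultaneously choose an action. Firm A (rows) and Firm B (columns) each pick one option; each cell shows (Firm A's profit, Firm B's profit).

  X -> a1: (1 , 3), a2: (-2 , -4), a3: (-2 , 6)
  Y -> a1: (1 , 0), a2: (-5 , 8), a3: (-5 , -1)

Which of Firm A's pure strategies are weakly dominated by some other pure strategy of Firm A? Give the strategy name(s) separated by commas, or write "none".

X is not dominated — it holds its own against Y at a2 (-2>-5).
X weakly dominates Y — a1: 1=1, a2: -2>-5, a3: -2>-5.

Y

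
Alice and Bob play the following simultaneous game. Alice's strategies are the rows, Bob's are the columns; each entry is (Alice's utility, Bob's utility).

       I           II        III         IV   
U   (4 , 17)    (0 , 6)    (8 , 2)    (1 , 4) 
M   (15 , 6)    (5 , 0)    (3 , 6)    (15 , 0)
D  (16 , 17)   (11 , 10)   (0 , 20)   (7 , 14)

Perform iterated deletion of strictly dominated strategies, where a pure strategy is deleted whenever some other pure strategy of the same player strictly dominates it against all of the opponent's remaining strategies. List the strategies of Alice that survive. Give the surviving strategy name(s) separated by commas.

For Bob, I strictly dominates II on the remaining rows (U: 17>6, M: 6>0, D: 17>10); eliminate II.
Column IV is eliminated: I beats it against every remaining row (U: 17>4, M: 6>0, D: 17>14).
Among the remaining strategies, none is strictly dominated by another pure strategy of the same player, so the elimination stops.
Surviving strategies — Alice: {U, M, D}; Bob: {I, III}.

U, M, D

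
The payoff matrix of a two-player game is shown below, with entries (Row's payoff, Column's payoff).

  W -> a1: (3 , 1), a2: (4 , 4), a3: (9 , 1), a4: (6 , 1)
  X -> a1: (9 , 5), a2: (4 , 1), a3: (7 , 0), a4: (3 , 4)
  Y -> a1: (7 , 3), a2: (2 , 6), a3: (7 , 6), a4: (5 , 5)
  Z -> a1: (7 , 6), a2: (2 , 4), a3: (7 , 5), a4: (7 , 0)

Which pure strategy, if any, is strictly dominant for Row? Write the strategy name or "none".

W fails to dominate X at a1 (3<9).
X fails to dominate W at a2 (4=4).
Y fails to dominate W at a2 (2<4).
Z fails to dominate W at a2 (2<4).
No single strategy dominates all the others.

none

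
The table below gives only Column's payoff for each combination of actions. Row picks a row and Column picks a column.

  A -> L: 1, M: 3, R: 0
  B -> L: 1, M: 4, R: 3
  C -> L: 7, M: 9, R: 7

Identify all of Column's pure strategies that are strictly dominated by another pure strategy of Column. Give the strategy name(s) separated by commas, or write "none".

L: dominated, since M does at least as well everywhere (A: 3>1, B: 4>1, C: 9>7).
M: no other strategy beats it everywhere (L at A (3>1); R at A (3>0)).
R: dominated, since M does at least as well everywhere (A: 3>0, B: 4>3, C: 9>7).

L, R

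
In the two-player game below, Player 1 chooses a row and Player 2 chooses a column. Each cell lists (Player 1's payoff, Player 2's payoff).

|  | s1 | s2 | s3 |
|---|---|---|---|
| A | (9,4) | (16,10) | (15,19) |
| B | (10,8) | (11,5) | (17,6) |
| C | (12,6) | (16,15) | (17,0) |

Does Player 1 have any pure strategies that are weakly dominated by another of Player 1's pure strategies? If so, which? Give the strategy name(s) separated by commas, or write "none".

A: dominated, since C does at least as well everywhere (s1: 12>9, s2: 16=16, s3: 17>15).
C weakly dominates B — s1: 12>10, s2: 16>11, s3: 17=17.
C is not dominated — it holds its own against A at s1 (12>9); B at s1 (12>10).

A, B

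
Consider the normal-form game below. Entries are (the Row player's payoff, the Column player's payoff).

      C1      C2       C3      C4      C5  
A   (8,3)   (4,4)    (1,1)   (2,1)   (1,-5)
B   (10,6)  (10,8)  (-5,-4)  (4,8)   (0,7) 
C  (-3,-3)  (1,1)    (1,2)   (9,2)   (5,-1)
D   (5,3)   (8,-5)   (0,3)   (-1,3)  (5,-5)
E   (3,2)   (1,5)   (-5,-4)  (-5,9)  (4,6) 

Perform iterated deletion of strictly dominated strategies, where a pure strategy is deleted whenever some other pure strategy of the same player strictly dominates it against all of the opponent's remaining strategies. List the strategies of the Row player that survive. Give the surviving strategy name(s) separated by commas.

A, B, C, D

Row E is eliminated: D beats it against every remaining column (C1: 5>3, C2: 8>1, C3: 0>-5, C4: -1>-5, C5: 5>4).
The Column player's strategy C5 is strictly dominated by C4 (A: 1>-5, B: 8>7, C: 2>-1, D: 3>-5) and is removed.
Among the remaining strategies, none is strictly dominated by another pure strategy of the same player, so the elimination stops.
Surviving strategies — the Row player: {A, B, C, D}; the Column player: {C1, C2, C3, C4}.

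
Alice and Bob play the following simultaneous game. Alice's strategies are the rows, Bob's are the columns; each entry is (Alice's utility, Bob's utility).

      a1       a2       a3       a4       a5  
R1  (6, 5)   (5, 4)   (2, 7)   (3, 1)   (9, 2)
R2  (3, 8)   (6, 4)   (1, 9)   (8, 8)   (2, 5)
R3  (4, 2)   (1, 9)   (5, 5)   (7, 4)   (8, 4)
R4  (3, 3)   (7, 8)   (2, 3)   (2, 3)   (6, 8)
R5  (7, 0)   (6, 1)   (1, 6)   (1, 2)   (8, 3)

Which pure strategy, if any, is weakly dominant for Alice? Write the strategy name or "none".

R1 fails to dominate R2 at a2 (5<6).
R2 fails to dominate R1 at a1 (3<6).
R3 fails to dominate R1 at a1 (4<6).
R4 fails to dominate R1 at a1 (3<6).
R5 fails to dominate R1 at a3 (1<2).
No single strategy dominates all the others.

none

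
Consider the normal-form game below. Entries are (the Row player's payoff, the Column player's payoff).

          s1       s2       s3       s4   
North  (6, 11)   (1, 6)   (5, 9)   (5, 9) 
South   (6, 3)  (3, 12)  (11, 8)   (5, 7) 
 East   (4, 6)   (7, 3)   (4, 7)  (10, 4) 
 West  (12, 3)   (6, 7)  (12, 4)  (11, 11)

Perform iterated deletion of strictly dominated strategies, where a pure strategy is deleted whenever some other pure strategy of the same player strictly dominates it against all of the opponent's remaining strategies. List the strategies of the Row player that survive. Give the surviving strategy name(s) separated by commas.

West

The Row player's strategy North is strictly dominated by West (s1: 12>6, s2: 6>1, s3: 12>5, s4: 11>5) and is removed.
The Row player's strategy South is strictly dominated by West (s1: 12>6, s2: 6>3, s3: 12>11, s4: 11>5) and is removed.
The Column player's strategy s1 is strictly dominated by s3 (East: 7>6, West: 4>3) and is removed.
Column s2 is eliminated: s4 beats it against every remaining row (East: 4>3, West: 11>7).
For the Row player, West strictly dominates East on the remaining columns (s3: 12>4, s4: 11>10); eliminate East.
The Column player's strategy s3 is strictly dominated by s4 (West: 11>4) and is removed.
Among the remaining strategies, none is strictly dominated by another pure strategy of the same player, so the elimination stops.
Surviving strategies — the Row player: {West}; the Column player: {s4}.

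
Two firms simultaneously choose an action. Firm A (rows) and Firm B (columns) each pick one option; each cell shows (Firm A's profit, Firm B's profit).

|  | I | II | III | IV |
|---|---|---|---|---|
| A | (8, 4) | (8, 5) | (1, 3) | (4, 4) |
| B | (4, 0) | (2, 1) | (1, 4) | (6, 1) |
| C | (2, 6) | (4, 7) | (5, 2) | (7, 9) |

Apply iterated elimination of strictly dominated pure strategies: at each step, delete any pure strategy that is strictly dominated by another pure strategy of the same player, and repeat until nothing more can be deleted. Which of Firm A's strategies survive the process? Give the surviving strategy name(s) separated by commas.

A, C

Column I is eliminated: II beats it against every remaining row (A: 5>4, B: 1>0, C: 7>6).
For Firm A, C strictly dominates B on the remaining columns (II: 4>2, III: 5>1, IV: 7>6); eliminate B.
For Firm B, II strictly dominates III on the remaining rows (A: 5>3, C: 7>2); eliminate III.
Among the remaining strategies, none is strictly dominated by another pure strategy of the same player, so the elimination stops.
Surviving strategies — Firm A: {A, C}; Firm B: {II, IV}.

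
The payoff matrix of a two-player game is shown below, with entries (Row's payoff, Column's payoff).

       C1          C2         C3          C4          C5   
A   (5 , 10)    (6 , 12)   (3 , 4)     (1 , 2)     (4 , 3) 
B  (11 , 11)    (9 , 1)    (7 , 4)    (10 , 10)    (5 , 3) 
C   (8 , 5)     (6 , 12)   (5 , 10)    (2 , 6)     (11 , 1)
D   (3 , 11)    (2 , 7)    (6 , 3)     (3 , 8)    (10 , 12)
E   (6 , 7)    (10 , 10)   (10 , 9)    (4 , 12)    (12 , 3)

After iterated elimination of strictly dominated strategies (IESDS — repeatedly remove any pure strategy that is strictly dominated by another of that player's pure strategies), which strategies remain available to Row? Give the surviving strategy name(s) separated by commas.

Row's strategy A is strictly dominated by B (C1: 11>5, C2: 9>6, C3: 7>3, C4: 10>1, C5: 5>4) and is removed.
Row D is eliminated: E beats it against every remaining column (C1: 6>3, C2: 10>2, C3: 10>6, C4: 4>3, C5: 12>10).
Column C5 is eliminated: C1 beats it against every remaining row (B: 11>3, C: 5>1, E: 7>3).
Row's strategy C is strictly dominated by B (C1: 11>8, C2: 9>6, C3: 7>5, C4: 10>2) and is removed.
For Column, C4 strictly dominates C2 on the remaining rows (B: 10>1, E: 12>10); eliminate C2.
Column's strategy C3 is strictly dominated by C4 (B: 10>4, E: 12>9) and is removed.
For Row, B strictly dominates E on the remaining columns (C1: 11>6, C4: 10>4); eliminate E.
For Column, C1 strictly dominates C4 on the remaining rows (B: 11>10); eliminate C4.
Among the remaining strategies, none is strictly dominated by another pure strategy of the same player, so the elimination stops.
Surviving strategies — Row: {B}; Column: {C1}.

B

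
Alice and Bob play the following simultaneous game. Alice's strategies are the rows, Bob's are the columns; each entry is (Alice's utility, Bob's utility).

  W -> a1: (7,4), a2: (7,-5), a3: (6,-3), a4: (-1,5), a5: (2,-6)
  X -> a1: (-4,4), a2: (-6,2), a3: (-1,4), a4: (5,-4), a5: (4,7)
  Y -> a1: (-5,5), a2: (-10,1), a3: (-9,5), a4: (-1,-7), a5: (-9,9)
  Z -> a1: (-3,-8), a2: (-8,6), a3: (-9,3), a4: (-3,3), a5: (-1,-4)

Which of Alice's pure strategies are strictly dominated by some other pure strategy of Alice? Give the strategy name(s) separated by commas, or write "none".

Y, Z

W: no other strategy beats it everywhere (X at a1 (7>-4); Y at a1 (7>-5); Z at a1 (7>-3)).
X: no other strategy beats it everywhere (W at a4 (5>-1); Y at a1 (-4>-5); Z at a2 (-6>-8)).
Y is strictly dominated by X (a1: -4>-5, a2: -6>-10, a3: -1>-9, a4: 5>-1, a5: 4>-9).
W strictly dominates Z — a1: 7>-3, a2: 7>-8, a3: 6>-9, a4: -1>-3, a5: 2>-1.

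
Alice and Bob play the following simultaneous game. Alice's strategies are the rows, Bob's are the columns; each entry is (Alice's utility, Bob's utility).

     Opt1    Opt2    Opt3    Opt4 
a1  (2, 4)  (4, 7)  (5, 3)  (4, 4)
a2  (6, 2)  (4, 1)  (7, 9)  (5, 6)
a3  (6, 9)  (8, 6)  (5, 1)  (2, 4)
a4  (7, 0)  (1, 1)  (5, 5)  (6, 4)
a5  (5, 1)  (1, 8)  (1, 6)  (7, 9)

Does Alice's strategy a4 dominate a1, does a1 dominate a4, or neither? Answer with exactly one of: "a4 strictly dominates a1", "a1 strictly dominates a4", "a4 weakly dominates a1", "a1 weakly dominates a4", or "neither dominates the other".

Compare a4 to a1 across each opponent action: Opt1: 7>2, Opt2: 1<4, Opt3: 5=5, Opt4: 6>4.
a4 does better at Opt1, Opt4 but worse at Opt2; neither strategy dominates the other.

neither dominates the other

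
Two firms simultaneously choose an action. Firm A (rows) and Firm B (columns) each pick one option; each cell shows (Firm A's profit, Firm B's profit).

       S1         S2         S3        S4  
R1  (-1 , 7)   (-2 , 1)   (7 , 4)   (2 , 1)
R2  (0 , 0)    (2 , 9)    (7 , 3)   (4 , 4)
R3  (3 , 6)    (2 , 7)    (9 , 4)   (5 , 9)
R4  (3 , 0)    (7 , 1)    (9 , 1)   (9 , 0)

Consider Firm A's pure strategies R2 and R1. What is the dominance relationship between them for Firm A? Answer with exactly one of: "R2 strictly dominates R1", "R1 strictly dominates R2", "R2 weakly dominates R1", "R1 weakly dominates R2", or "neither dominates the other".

Compare R2 to R1 across each choice by Firm B: S1: 0>-1, S2: 2>-2, S3: 7=7, S4: 4>2.
R2 is at least as good everywhere and strictly better somewhere (tied only at S3), so R2 weakly but not strictly dominates R1.

R2 weakly dominates R1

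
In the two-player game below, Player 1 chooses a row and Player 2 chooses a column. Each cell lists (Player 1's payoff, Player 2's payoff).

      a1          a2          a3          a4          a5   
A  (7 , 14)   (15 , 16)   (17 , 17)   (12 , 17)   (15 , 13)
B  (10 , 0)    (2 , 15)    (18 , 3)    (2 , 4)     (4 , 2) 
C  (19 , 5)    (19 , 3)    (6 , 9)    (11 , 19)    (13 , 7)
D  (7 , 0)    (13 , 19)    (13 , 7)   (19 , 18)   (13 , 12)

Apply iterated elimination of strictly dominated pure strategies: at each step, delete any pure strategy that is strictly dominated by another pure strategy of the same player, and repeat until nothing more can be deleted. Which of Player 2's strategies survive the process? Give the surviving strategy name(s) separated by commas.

Column a1 is eliminated: a3 beats it against every remaining row (A: 17>14, B: 3>0, C: 9>5, D: 7>0).
Player 2's strategy a5 is strictly dominated by a4 (A: 17>13, B: 4>2, C: 19>7, D: 18>12) and is removed.
Among the remaining strategies, none is strictly dominated by another pure strategy of the same player, so the elimination stops.
Surviving strategies — Player 1: {A, B, C, D}; Player 2: {a2, a3, a4}.

a2, a3, a4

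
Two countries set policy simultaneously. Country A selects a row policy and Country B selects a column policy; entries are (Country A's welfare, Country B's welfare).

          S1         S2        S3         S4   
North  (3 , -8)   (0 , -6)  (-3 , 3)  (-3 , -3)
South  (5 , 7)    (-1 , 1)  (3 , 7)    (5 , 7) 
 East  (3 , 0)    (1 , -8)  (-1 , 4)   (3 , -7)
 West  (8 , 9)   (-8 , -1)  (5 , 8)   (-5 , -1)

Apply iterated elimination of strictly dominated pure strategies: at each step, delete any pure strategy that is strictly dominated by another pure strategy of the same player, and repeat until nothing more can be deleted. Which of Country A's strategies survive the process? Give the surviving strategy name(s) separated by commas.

South, West

Country B's strategy S2 is strictly dominated by S3 (North: 3>-6, South: 7>1, East: 4>-8, West: 8>-1) and is removed.
Country A's strategy North is strictly dominated by South (S1: 5>3, S3: 3>-3, S4: 5>-3) and is removed.
Row East is eliminated: South beats it against every remaining column (S1: 5>3, S3: 3>-1, S4: 5>3).
Among the remaining strategies, none is strictly dominated by another pure strategy of the same player, so the elimination stops.
Surviving strategies — Country A: {South, West}; Country B: {S1, S3, S4}.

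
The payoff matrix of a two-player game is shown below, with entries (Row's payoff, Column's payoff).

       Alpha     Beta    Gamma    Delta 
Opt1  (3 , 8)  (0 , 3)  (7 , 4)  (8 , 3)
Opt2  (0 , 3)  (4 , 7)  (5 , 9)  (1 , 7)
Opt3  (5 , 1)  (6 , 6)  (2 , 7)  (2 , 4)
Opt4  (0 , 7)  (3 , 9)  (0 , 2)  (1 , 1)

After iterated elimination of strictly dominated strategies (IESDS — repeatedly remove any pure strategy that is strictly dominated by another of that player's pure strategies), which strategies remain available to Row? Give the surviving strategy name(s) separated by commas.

Opt1, Opt3

Row Opt4 is eliminated: Opt3 beats it against every remaining column (Alpha: 5>0, Beta: 6>3, Gamma: 2>0, Delta: 2>1).
For Column, Gamma strictly dominates Beta on the remaining rows (Opt1: 4>3, Opt2: 9>7, Opt3: 7>6); eliminate Beta.
Row Opt2 is eliminated: Opt1 beats it against every remaining column (Alpha: 3>0, Gamma: 7>5, Delta: 8>1).
Column Delta is eliminated: Gamma beats it against every remaining row (Opt1: 4>3, Opt3: 7>4).
Among the remaining strategies, none is strictly dominated by another pure strategy of the same player, so the elimination stops.
Surviving strategies — Row: {Opt1, Opt3}; Column: {Alpha, Gamma}.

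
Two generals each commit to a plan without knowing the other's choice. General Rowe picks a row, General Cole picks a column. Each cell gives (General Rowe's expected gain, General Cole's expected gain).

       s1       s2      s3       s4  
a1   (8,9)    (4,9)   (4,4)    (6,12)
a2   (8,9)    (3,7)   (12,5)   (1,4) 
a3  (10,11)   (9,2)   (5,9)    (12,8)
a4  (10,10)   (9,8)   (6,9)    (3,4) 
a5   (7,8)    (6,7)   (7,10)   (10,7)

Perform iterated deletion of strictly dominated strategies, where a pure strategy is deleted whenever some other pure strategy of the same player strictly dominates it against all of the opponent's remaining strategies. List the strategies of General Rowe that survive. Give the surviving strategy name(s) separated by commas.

For General Rowe, a3 strictly dominates a1 on the remaining columns (s1: 10>8, s2: 9>4, s3: 5>4, s4: 12>6); eliminate a1.
General Cole's strategy s2 is strictly dominated by s1 (a2: 9>7, a3: 11>2, a4: 10>8, a5: 8>7) and is removed.
For General Cole, s1 strictly dominates s4 on the remaining rows (a2: 9>4, a3: 11>8, a4: 10>4, a5: 8>7); eliminate s4.
General Rowe's strategy a5 is strictly dominated by a2 (s1: 8>7, s3: 12>7) and is removed.
For General Cole, s1 strictly dominates s3 on the remaining rows (a2: 9>5, a3: 11>9, a4: 10>9); eliminate s3.
General Rowe's strategy a2 is strictly dominated by a3 (s1: 10>8) and is removed.
Among the remaining strategies, none is strictly dominated by another pure strategy of the same player, so the elimination stops.
Surviving strategies — General Rowe: {a3, a4}; General Cole: {s1}.

a3, a4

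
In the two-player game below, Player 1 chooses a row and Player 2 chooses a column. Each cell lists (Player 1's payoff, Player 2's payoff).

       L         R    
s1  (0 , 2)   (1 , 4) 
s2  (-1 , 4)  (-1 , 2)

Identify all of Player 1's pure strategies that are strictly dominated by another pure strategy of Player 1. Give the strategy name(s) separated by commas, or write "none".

s1 is not dominated — it holds its own against s2 at L (0>-1).
s1 strictly dominates s2 — L: 0>-1, R: 1>-1.

s2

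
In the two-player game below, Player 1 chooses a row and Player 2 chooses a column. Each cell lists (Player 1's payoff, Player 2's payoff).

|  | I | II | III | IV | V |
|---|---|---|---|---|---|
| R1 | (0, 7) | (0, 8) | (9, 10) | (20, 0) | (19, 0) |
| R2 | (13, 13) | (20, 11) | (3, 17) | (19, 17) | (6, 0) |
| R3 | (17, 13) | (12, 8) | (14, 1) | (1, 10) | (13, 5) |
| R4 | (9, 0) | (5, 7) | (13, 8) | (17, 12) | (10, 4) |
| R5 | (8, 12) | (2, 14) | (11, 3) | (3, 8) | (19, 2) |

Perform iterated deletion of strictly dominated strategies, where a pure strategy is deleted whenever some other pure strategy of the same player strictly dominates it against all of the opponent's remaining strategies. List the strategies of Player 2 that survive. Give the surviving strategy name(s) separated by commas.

Player 2's strategy V is strictly dominated by II (R1: 8>0, R2: 11>0, R3: 8>5, R4: 7>4, R5: 14>2) and is removed.
For Player 1, R4 strictly dominates R5 on the remaining columns (I: 9>8, II: 5>2, III: 13>11, IV: 17>3); eliminate R5.
Among the remaining strategies, none is strictly dominated by another pure strategy of the same player, so the elimination stops.
Surviving strategies — Player 1: {R1, R2, R3, R4}; Player 2: {I, II, III, IV}.

I, II, III, IV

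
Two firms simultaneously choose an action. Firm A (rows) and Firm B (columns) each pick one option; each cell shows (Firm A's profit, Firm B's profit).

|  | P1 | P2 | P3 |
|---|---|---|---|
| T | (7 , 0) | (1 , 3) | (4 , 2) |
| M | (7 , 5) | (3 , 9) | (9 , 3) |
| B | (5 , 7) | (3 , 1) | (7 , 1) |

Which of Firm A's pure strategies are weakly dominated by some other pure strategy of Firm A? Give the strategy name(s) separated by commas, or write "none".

T, B

T is weakly dominated by M (P1: 7=7, P2: 3>1, P3: 9>4).
Nothing dominates M: T at P2 (3>1); B at P1 (7>5).
M weakly dominates B — P1: 7>5, P2: 3=3, P3: 9>7.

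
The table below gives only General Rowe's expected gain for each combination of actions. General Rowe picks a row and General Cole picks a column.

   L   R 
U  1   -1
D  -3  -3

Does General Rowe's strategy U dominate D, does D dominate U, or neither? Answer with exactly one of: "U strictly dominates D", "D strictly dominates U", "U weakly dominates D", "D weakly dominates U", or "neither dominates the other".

U strictly dominates D

Compare U to D across each opponent action: L: 1>-3, R: -1>-3.
U gives a strictly higher payoff against each opponent action, so U strictly dominates D.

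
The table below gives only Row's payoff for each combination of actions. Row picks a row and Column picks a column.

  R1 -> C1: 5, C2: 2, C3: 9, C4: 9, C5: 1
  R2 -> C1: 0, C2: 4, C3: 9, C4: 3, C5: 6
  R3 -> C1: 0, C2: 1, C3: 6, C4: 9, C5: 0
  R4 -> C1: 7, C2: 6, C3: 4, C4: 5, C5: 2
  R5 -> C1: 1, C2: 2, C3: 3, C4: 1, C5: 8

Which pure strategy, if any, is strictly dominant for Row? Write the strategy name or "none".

none

R1 fails to dominate R2 at C2 (2<4).
R2 fails to dominate R1 at C1 (0<5).
R3 fails to dominate R1 at C1 (0<5).
R4 fails to dominate R1 at C3 (4<9).
R5 fails to dominate R1 at C1 (1<5).
No single strategy dominates all the others.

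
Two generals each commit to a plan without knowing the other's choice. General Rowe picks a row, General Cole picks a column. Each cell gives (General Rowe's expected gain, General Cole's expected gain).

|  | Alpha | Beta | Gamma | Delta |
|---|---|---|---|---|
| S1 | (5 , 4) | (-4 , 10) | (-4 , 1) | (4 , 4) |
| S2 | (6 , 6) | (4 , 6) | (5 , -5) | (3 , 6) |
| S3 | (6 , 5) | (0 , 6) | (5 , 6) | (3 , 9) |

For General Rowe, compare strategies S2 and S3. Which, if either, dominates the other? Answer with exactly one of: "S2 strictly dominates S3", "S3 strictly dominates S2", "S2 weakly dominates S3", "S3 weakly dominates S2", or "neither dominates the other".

S2 weakly dominates S3

Compare S2 to S3 across each choice by General Cole: Alpha: 6=6, Beta: 4>0, Gamma: 5=5, Delta: 3=3.
S2 is at least as good everywhere and strictly better somewhere (tied only at Alpha, Gamma, Delta), so S2 weakly but not strictly dominates S3.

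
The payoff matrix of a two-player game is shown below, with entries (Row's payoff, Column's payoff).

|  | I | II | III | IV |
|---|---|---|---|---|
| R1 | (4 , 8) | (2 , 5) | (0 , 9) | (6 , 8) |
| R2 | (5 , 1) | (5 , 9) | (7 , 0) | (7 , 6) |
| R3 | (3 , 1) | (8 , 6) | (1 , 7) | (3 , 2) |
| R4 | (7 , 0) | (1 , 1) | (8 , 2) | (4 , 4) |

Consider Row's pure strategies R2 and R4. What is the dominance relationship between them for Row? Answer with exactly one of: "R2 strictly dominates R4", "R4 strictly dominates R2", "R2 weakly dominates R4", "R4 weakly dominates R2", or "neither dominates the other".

neither dominates the other

R2's payoffs vs R4's, by Column's action — I: 5<7, II: 5>1, III: 7<8, IV: 7>4.
R2 does better at II, IV but worse at I, III; neither strategy dominates the other.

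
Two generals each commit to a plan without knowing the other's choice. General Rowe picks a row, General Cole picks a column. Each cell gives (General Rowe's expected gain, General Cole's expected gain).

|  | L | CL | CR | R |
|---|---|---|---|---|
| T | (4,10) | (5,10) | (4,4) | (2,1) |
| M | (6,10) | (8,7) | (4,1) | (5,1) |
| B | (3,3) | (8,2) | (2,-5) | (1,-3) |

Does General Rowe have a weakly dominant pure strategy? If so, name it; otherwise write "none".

M vs T: L: 6>4, CL: 8>5, CR: 4=4, R: 5>2.
M vs B: L: 6>3, CL: 8=8, CR: 4>2, R: 5>1.
M is at least as good as every other strategy against every opponent action, so it is weakly dominant.

M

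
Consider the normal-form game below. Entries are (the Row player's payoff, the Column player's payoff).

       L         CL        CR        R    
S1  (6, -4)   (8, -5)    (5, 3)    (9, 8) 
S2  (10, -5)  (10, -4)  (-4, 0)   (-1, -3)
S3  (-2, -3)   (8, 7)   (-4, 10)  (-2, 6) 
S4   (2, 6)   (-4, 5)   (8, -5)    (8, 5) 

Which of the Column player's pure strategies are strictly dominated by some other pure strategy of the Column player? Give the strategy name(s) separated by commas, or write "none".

L: no other strategy beats it everywhere (CL at S1 (-4>-5); CR at S4 (6>-5); R at S4 (6>5)).
Nothing dominates CL: L at S2 (-4>-5); CR at S4 (5>-5); R at S3 (7>6).
Nothing dominates CR: L at S1 (3>-4); CL at S1 (3>-5); R at S2 (0>-3).
R is not dominated — it holds its own against L at S1 (8>-4); CL at S1 (8>-5); CR at S1 (8>3).

none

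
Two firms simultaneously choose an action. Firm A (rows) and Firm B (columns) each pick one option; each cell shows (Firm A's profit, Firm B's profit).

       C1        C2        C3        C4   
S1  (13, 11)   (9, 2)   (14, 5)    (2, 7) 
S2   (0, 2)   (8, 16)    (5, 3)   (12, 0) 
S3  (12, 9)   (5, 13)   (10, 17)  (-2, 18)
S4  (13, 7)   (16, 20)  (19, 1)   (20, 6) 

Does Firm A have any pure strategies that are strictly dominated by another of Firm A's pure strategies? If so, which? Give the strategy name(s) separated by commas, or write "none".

S1: no other strategy beats it everywhere (S2 at C1 (13>0); S3 at C1 (13>12); S4 at C1 (13=13)).
S2: dominated, since S4 does at least as well everywhere (C1: 13>0, C2: 16>8, C3: 19>5, C4: 20>12).
S1 strictly dominates S3 — C1: 13>12, C2: 9>5, C3: 14>10, C4: 2>-2.
S4: no other strategy beats it everywhere (S1 at C1 (13=13); S2 at C1 (13>0); S3 at C1 (13>12)).

S2, S3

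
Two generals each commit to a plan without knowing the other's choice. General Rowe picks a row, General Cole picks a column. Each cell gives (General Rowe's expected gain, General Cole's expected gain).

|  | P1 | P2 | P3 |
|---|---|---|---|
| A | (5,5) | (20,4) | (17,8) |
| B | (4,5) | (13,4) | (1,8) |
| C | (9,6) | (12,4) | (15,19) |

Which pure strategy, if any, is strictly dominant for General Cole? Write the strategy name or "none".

P3 vs P1: A: 8>5, B: 8>5, C: 19>6.
P3 vs P2: A: 8>4, B: 8>4, C: 19>4.
P3 strictly beats every other strategy against every opponent action, so it is strictly dominant.

P3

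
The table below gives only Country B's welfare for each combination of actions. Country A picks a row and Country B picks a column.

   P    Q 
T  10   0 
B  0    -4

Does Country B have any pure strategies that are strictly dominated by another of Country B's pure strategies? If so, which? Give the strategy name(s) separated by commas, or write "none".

Q

P: no other strategy beats it everywhere (Q at T (10>0)).
Q is strictly dominated by P (T: 10>0, B: 0>-4).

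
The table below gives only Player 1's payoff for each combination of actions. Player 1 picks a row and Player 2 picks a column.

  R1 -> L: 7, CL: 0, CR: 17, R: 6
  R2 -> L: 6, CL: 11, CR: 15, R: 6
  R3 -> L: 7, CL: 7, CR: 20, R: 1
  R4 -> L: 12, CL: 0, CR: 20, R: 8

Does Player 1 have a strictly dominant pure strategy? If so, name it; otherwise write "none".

none

R1 fails to dominate R2 at CL (0<11).
R2 fails to dominate R1 at L (6<7).
R3 fails to dominate R1 at L (7=7).
R4 fails to dominate R1 at CL (0=0).
No single strategy dominates all the others.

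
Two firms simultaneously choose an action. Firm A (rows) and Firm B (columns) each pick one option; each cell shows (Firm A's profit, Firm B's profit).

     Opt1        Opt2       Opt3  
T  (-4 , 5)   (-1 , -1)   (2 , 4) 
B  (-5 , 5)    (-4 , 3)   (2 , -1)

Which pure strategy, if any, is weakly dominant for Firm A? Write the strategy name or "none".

T vs B: Opt1: -4>-5, Opt2: -1>-4, Opt3: 2=2.
T is at least as good as every other strategy against every opponent action, so it is weakly dominant.

T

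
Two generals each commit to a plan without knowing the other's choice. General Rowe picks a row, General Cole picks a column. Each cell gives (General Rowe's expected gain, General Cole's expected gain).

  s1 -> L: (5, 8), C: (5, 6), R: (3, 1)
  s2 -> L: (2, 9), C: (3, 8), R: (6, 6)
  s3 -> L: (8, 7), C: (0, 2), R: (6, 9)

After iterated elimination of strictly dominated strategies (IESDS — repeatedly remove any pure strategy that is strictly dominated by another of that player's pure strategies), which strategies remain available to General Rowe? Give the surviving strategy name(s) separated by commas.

s2, s3

For General Cole, L strictly dominates C on the remaining rows (s1: 8>6, s2: 9>8, s3: 7>2); eliminate C.
For General Rowe, s3 strictly dominates s1 on the remaining columns (L: 8>5, R: 6>3); eliminate s1.
Among the remaining strategies, none is strictly dominated by another pure strategy of the same player, so the elimination stops.
Surviving strategies — General Rowe: {s2, s3}; General Cole: {L, R}.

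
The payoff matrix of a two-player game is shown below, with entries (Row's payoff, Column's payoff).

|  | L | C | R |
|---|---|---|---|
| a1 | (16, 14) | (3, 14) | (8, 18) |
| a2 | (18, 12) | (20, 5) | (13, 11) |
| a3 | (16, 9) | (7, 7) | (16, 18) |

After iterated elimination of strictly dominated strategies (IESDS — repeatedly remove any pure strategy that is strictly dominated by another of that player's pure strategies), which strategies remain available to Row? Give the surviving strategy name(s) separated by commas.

a2, a3

Row's strategy a1 is strictly dominated by a2 (L: 18>16, C: 20>3, R: 13>8) and is removed.
Column C is eliminated: L beats it against every remaining row (a2: 12>5, a3: 9>7).
Among the remaining strategies, none is strictly dominated by another pure strategy of the same player, so the elimination stops.
Surviving strategies — Row: {a2, a3}; Column: {L, R}.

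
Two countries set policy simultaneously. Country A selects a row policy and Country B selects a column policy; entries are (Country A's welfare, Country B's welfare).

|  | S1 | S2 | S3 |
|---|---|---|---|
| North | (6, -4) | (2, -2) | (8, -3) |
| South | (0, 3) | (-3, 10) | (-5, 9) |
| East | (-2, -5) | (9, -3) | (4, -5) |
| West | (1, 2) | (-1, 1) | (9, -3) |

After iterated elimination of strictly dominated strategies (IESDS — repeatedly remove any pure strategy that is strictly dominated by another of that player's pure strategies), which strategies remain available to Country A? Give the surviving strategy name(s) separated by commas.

East

Row South is eliminated: North beats it against every remaining column (S1: 6>0, S2: 2>-3, S3: 8>-5).
Column S3 is eliminated: S2 beats it against every remaining row (North: -2>-3, East: -3>-5, West: 1>-3).
Country A's strategy West is strictly dominated by North (S1: 6>1, S2: 2>-1) and is removed.
Country B's strategy S1 is strictly dominated by S2 (North: -2>-4, East: -3>-5) and is removed.
For Country A, East strictly dominates North on the remaining columns (S2: 9>2); eliminate North.
Among the remaining strategies, none is strictly dominated by another pure strategy of the same player, so the elimination stops.
Surviving strategies — Country A: {East}; Country B: {S2}.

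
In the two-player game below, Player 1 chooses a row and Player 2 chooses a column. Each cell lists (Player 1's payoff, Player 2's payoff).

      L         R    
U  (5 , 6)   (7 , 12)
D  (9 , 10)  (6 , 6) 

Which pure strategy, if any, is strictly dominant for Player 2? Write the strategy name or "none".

none

L fails to dominate R at U (6<12).
R fails to dominate L at D (6<10).
No single strategy dominates all the others.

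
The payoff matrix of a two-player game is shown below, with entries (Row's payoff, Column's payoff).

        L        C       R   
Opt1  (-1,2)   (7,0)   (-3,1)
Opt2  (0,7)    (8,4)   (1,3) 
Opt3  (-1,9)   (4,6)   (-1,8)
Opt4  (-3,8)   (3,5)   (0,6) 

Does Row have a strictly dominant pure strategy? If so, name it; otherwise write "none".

Opt2 vs Opt1: L: 0>-1, C: 8>7, R: 1>-3.
Opt2 vs Opt3: L: 0>-1, C: 8>4, R: 1>-1.
Opt2 vs Opt4: L: 0>-3, C: 8>3, R: 1>0.
Opt2 strictly beats every other strategy against every opponent action, so it is strictly dominant.

Opt2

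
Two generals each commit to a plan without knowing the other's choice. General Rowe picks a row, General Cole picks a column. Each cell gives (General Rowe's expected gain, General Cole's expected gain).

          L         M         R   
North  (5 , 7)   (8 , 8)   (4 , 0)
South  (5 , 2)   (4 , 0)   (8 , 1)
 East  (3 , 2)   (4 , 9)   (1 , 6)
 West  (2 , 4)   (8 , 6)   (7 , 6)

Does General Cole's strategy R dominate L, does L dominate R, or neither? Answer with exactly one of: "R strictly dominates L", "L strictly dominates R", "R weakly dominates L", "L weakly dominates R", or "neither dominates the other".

R's payoffs vs L's, by General Rowe's action — North: 0<7, South: 1<2, East: 6>2, West: 6>4.
R does better at East, West but worse at North, South; neither strategy dominates the other.

neither dominates the other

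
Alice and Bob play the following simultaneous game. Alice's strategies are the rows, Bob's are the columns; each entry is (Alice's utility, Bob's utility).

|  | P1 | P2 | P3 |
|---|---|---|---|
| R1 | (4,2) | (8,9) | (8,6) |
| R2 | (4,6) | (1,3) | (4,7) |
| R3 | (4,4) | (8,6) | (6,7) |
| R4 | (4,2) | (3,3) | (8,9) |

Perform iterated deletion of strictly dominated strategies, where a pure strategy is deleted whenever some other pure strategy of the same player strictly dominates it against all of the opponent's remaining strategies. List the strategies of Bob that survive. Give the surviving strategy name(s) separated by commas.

Bob's strategy P1 is strictly dominated by P3 (R1: 6>2, R2: 7>6, R3: 7>4, R4: 9>2) and is removed.
Row R2 is eliminated: R1 beats it against every remaining column (P2: 8>1, P3: 8>4).
Among the remaining strategies, none is strictly dominated by another pure strategy of the same player, so the elimination stops.
Surviving strategies — Alice: {R1, R3, R4}; Bob: {P2, P3}.

P2, P3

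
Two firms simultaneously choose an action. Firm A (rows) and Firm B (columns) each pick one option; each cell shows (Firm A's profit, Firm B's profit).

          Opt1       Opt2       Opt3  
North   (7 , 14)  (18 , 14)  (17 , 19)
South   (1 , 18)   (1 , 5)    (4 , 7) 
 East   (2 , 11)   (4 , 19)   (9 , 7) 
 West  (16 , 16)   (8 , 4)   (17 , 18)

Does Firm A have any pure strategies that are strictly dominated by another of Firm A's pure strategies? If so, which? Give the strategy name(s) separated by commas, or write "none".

North is not dominated — it holds its own against South at Opt1 (7>1); East at Opt1 (7>2); West at Opt2 (18>8).
South is strictly dominated by North (Opt1: 7>1, Opt2: 18>1, Opt3: 17>4).
East: dominated, since North does at least as well everywhere (Opt1: 7>2, Opt2: 18>4, Opt3: 17>9).
Nothing dominates West: North at Opt1 (16>7); South at Opt1 (16>1); East at Opt1 (16>2).

South, East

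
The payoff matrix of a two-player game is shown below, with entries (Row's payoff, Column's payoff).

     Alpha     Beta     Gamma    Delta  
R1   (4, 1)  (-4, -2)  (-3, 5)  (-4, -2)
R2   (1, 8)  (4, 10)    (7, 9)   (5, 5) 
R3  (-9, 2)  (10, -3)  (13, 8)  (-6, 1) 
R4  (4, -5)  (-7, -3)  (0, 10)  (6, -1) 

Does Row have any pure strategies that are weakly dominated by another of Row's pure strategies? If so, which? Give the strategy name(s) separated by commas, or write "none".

none

R1 is not dominated — it holds its own against R2 at Alpha (4>1); R3 at Alpha (4>-9); R4 at Beta (-4>-7).
R2: no other strategy beats it everywhere (R1 at Beta (4>-4); R3 at Alpha (1>-9); R4 at Beta (4>-7)).
Nothing dominates R3: R1 at Beta (10>-4); R2 at Beta (10>4); R4 at Beta (10>-7).
R4: no other strategy beats it everywhere (R1 at Gamma (0>-3); R2 at Alpha (4>1); R3 at Alpha (4>-9)).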